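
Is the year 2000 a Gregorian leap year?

2000 is a leap year (divisible by 400).

Yes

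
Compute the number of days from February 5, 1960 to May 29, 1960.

114

February 1960: 29 − 5 = 24 days remain (1960 is a leap year, so February has 29 days).
Then March (31), April (30): 31 + 30 = 61 days.
May 1–29, 1960: 29 days.
Total: 24 + 61 + 29 = 114 days.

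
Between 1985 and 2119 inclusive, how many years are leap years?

32

Years divisible by 4: 1988, 1992, …, 2116 — 33 in all.
Of these, 2100 is divisible by 100 but not 400, so not leap.
2000 is divisible by 400, so still leap.
Leap years: 33 − 1 = 32.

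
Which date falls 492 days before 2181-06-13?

2180-02-07

Count 492 days before June 13, 2181:
February 7, 2180 → February 7, 2181: 366 days (2180 is a leap year).
February 2181: 28 − 7 = 21 days remain (2181 is not a leap year, so February has 28 days).
Then March (31), April (30), May (31): 31 + 30 + 31 = 92 days.
June 1–13, 2181: 13 days.
Residual: 126 days.
Total: 492 days.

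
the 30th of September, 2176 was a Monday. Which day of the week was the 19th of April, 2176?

Friday

Count forward from the earlier date (April 19, 2176) to the later (September 30, 2176):
April 2176: 30 − 19 = 11 days remain.
Then May (31), June (30), July (31), August (31): 31 + 30 + 31 + 31 = 123 days.
September 1–30, 2176: 30 days.
Total: 11 + 123 + 30 = 164 days.
164 mod 7 = 3, so 3 days before Monday is Friday.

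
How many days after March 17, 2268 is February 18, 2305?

From March 17, 2268 to March 17, 2304: 36 years, of which 8 contain a Feb 29 — 28×365 + 8×366 = 13148 days.
(2300 is not a leap year (divisible by 100 but not 400).)
March 2304: 31 − 17 = 14 days remain.
Then 10 full months totalling 306 days.
February 1–18, 2305: 18 days (2305 is not a leap year).
Residual: 338 days.
Total: 13486 days.

13486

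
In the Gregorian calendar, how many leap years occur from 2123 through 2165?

11

Years divisible by 4 in [2123, 2165]: 2124, 2128, 2132, 2136, 2140, 2144, 2148, 2152, 2156, 2160, 2164.
No century exceptions apply. Count: 11.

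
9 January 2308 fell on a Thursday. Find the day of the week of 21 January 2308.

Within January 2308: 21 − 9 = 12 days.
12 mod 7 = 5, so 5 days after Thursday is Tuesday.

Tuesday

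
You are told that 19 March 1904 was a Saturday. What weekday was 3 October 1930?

From March 19, 1904 to March 19, 1930: 26 years, of which 6 contain a Feb 29 — 20×365 + 6×366 = 9496 days.
March 1930: 31 − 19 = 12 days remain.
Then April (30), May (31), June (30), July (31), August (31), September (30): 30 + 31 + 30 + 31 + 31 + 30 = 183 days.
October 1–3, 1930: 3 days.
Residual: 198 days.
Total: 9694 days.
9694 mod 7 = 6, so 6 days after Saturday is Friday.

Friday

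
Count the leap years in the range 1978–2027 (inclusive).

Years divisible by 4 in [1978, 2027]: 1980, 1984, 1988, 1992, 1996, 2000, 2004, 2008, 2012, 2016, 2020, 2024.
2000 is divisible by 400, so still leap.
No century exceptions apply. Count: 12.

12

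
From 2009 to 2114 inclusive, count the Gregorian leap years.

25

Years divisible by 4: 2012, 2016, …, 2112 — 26 in all.
Of these, 2100 is divisible by 100 but not 400, so not leap.
Leap years: 26 − 1 = 25.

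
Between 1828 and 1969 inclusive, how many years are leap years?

35

Years divisible by 4: 1828, 1832, …, 1968 — 36 in all.
Of these, 1900 is divisible by 100 but not 400, so not leap.
Leap years: 36 − 1 = 35.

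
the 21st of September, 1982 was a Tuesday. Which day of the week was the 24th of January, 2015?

From September 21, 1982 to September 21, 2014: 32 years, of which 8 contain a Feb 29 — 24×365 + 8×366 = 11688 days.
(2000 is a leap year (divisible by 400).)
September 2014: 30 − 21 = 9 days remain.
Then October (31), November (30), December (31): 31 + 30 + 31 = 92 days.
January 1–24, 2015: 24 days.
Residual: 125 days.
Total: 11813 days.
11813 mod 7 = 4, so 4 days after Tuesday is Saturday.

Saturday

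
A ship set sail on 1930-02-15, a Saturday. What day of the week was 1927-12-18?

Sunday

Count forward from the earlier date (December 18, 1927) to the later (February 15, 1930):
Day-of-year of December 18, 1927: 352.
Day-of-year of February 15, 1930: 46.
1927 has 365 days, so 365 − 352 = 13 days remain in 1927.
Full years: 1928: 366; 1929: 365. Sum = 731.
Total: 13 + 731 + 46 = 790 days.
790 mod 7 = 6, so 6 days before Saturday is Sunday.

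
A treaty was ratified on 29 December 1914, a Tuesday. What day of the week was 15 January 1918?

Tuesday

Day-of-year of December 29, 1914: 363.
Day-of-year of January 15, 1918: 15.
1914 has 365 days, so 365 − 363 = 2 days remain in 1914.
Full years: 1915: 365; 1916: 366; 1917: 365. Sum = 1096.
Total: 2 + 1096 + 15 = 1113 days.
1113 is a multiple of 7, so 15 January 1918 falls on the same weekday: Tuesday.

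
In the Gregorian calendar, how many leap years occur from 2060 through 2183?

Years divisible by 4: 2060, 2064, …, 2180 — 31 in all.
Of these, 2100 is divisible by 100 but not 400, so not leap.
Leap years: 31 − 1 = 30.

30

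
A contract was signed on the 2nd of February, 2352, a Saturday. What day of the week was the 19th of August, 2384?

From February 2, 2352 to February 2, 2384: 32 years, of which 8 contain a Feb 29 — 24×365 + 8×366 = 11688 days.
February 2384: 29 − 2 = 27 days remain (2384 is a leap year, so February has 29 days).
Then March (31), April (30), May (31), June (30), July (31): 31 + 30 + 31 + 30 + 31 = 153 days.
August 1–19, 2384: 19 days.
Residual: 199 days.
Total: 11887 days.
11887 mod 7 = 1, so 1 day after Saturday is Sunday.

Sunday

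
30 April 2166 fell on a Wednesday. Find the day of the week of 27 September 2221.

From April 30, 2166 to April 30, 2221: 55 years, of which 13 contain a Feb 29 — 42×365 + 13×366 = 20088 days.
(2200 is not a leap year (divisible by 100 but not 400).)
April 2221: 30 − 30 = 0 days remain.
Then May (31), June (30), July (31), August (31): 31 + 30 + 31 + 31 = 123 days.
September 1–27, 2221: 27 days.
Residual: 150 days.
Total: 20238 days.
20238 mod 7 = 1, so 1 day after Wednesday is Thursday.

Thursday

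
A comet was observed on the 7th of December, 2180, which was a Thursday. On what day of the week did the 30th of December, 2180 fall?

Within December 2180: 30 − 7 = 23 days.
23 mod 7 = 2, so 2 days after Thursday is Saturday.

Saturday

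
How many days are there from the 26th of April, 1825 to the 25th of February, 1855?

10897

Day-of-year of April 26, 1825: 116.
Day-of-year of February 25, 1855: 56.
1825 has 365 days, so 365 − 116 = 249 days remain in 1825.
Full years 1826–1854: 22 common + 7 leap = 22×365 + 7×366 = 10592 days.
Total: 249 + 10592 + 56 = 10897 days.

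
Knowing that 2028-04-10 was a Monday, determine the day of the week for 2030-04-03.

April 10, 2028 → April 10, 2029: 365 days.
April 2029: 30 − 10 = 20 days remain.
Then 11 full months totalling 335 days.
April 1–3, 2030: 3 days.
Residual: 358 days.
Total: 723 days.
723 mod 7 = 2, so 2 days after Monday is Wednesday.

Wednesday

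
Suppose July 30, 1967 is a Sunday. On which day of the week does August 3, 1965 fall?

Tuesday

Count forward from the earlier date (August 3, 1965) to the later (July 30, 1967):
Day-of-year of August 3, 1965: 215.
Day-of-year of July 30, 1967: 211.
1965 has 365 days, so 365 − 215 = 150 days remain in 1965.
Full years: 1966: 365. Sum = 365.
Total: 150 + 365 + 211 = 726 days.
726 mod 7 = 5, so 5 days before Sunday is Tuesday.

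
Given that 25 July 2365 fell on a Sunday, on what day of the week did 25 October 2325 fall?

Sunday

Count forward from the earlier date (October 25, 2325) to the later (July 25, 2365):
From October 25, 2325 to October 25, 2364: 39 years, of which 10 contain a Feb 29 — 29×365 + 10×366 = 14245 days.
October 2364: 31 − 25 = 6 days remain.
Then November (30), December (31), January (31), February 2365 (28), March (31), April (30), May (31), June (30): 30 + 31 + 31 + 28 + 31 + 30 + 31 + 30 = 242 days.
July 1–25, 2365: 25 days.
Residual: 273 days.
Total: 14518 days.
14518 is a multiple of 7, so 25 October 2325 falls on the same weekday: Sunday.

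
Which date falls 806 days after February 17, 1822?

May 3, 1824

Count 806 days after February 17, 1822:
February 17, 1822 → February 17, 1823: 365 days.
February 17, 1823 → February 17, 1824: 365 days.
February 1824: 29 − 17 = 12 days remain (1824 is a leap year, so February has 29 days).
Then March (31), April (30): 31 + 30 = 61 days.
May 1–3, 1824: 3 days.
Residual: 76 days.
Total: 806 days.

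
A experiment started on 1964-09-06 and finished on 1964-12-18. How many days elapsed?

103

September 1964: 30 − 6 = 24 days remain.
Then October (31), November (30): 31 + 30 = 61 days.
December 1–18, 1964: 18 days.
Total: 24 + 61 + 18 = 103 days.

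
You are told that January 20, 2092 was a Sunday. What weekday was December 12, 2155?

Day-of-year of January 20, 2092: 20.
Day-of-year of December 12, 2155: 346.
2092 has 366 days, so 366 − 20 = 346 days remain in 2092.
Full years 2093–2154: 48 common + 14 leap = 48×365 + 14×366 = 22644 days.
Total: 346 + 22644 + 346 = 23336 days.
23336 mod 7 = 5, so 5 days after Sunday is Friday.

Friday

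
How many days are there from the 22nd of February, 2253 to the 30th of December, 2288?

13095

Day-of-year of February 22, 2253: 53.
Day-of-year of December 30, 2288: 365.
2253 has 365 days, so 365 − 53 = 312 days remain in 2253.
Full years 2254–2287: 26 common + 8 leap = 26×365 + 8×366 = 12418 days.
Total: 312 + 12418 + 365 = 13095 days.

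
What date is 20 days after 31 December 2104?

20 January 2105

Count 20 days after December 31, 2104:
Day-of-year of December 31, 2104: 366.
Day-of-year of January 20, 2105: 20.
2104 has 366 days, so 366 − 366 = 0 days remain in 2104.
Total: 0 + 20 = 20 days.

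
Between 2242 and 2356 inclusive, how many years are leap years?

Years divisible by 4: 2244, 2248, …, 2356 — 29 in all.
Of these, 2300 is divisible by 100 but not 400, so not leap.
Leap years: 29 − 1 = 28.

28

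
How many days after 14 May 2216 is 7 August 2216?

85

May 2216: 31 − 14 = 17 days remain.
Then June (30), July (31): 30 + 31 = 61 days.
August 1–7, 2216: 7 days.
Total: 17 + 61 + 7 = 85 days.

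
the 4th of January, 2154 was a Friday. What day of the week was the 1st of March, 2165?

Friday

From January 4, 2154 to January 4, 2165: 11 years, of which 3 contain a Feb 29 — 8×365 + 3×366 = 4018 days.
January 2165: 31 − 4 = 27 days remain.
Then February 2165 (28): 28 days.
March 1, 2165: 1 day.
Residual: 56 days.
Total: 4074 days.
4074 is a multiple of 7, so the 1st of March, 2165 falls on the same weekday: Friday.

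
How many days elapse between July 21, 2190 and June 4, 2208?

6527

From July 21, 2190 to July 21, 2207: 17 years, of which 3 contain a Feb 29 — 14×365 + 3×366 = 6208 days.
(2200 is not a leap year (divisible by 100 but not 400).)
July 2207: 31 − 21 = 10 days remain.
Then 10 full months totalling 305 days.
June 1–4, 2208: 4 days.
Residual: 319 days.
Total: 6527 days.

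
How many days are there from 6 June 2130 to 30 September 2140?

From June 6, 2130 to June 6, 2140: 10 years, of which 3 contain a Feb 29 — 7×365 + 3×366 = 3653 days.
June 2140: 30 − 6 = 24 days remain.
Then July (31), August (31): 31 + 31 = 62 days.
September 1–30, 2140: 30 days.
Residual: 116 days.
Total: 3769 days.

3769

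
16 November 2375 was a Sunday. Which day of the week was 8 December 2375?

Monday

November 2375: 30 − 16 = 14 days remain.
December 1–8, 2375: 8 days.
Total: 14 + 8 = 22 days.
22 mod 7 = 1, so 1 day after Sunday is Monday.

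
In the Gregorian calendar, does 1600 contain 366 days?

1600 is a leap year (divisible by 400).

Yes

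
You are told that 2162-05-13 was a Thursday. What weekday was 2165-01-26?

Saturday

May 13, 2162 → May 13, 2163: 365 days.
May 13, 2163 → May 13, 2164: 366 days (2164 is a leap year).
May 2164: 31 − 13 = 18 days remain.
Then June (30), July (31), August (31), September (30), October (31), November (30), December (31): 30 + 31 + 31 + 30 + 31 + 30 + 31 = 214 days.
January 1–26, 2165: 26 days.
Residual: 258 days.
Total: 989 days.
989 mod 7 = 2, so 2 days after Thursday is Saturday.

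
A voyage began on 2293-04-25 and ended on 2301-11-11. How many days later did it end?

From April 25, 2293 to April 25, 2301: 8 years, of which 1 contains a Feb 29 — 7×365 + 1×366 = 2921 days.
(2300 is not a leap year (divisible by 100 but not 400).)
April 2301: 30 − 25 = 5 days remain.
Then May (31), June (30), July (31), August (31), September (30), October (31): 31 + 30 + 31 + 31 + 30 + 31 = 184 days.
November 1–11, 2301: 11 days.
Residual: 200 days.
Total: 3121 days.

3121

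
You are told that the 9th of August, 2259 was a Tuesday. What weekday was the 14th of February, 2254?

Tuesday

Count forward from the earlier date (February 14, 2254) to the later (August 9, 2259):
Day-of-year of February 14, 2254: 45.
Day-of-year of August 9, 2259: 221.
2254 has 365 days, so 365 − 45 = 320 days remain in 2254.
Full years: 2255: 365; 2256: 366; 2257: 365; 2258: 365. Sum = 1461.
Total: 320 + 1461 + 221 = 2002 days.
2002 is a multiple of 7, so the 14th of February, 2254 falls on the same weekday: Tuesday.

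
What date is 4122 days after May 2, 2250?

August 14, 2261

Count 4122 days after May 2, 2250:
From May 2, 2250 to May 2, 2261: 11 years, of which 3 contain a Feb 29 — 8×365 + 3×366 = 4018 days.
May 2261: 31 − 2 = 29 days remain.
Then June (30), July (31): 30 + 31 = 61 days.
August 1–14, 2261: 14 days.
Residual: 104 days.
Total: 4122 days.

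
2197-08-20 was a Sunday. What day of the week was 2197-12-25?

Monday

August 2197: 31 − 20 = 11 days remain.
Then September (30), October (31), November (30): 30 + 31 + 30 = 91 days.
December 1–25, 2197: 25 days.
Total: 11 + 91 + 25 = 127 days.
127 mod 7 = 1, so 1 day after Sunday is Monday.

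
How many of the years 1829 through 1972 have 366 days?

Years divisible by 4: 1832, 1836, …, 1972 — 36 in all.
Of these, 1900 is divisible by 100 but not 400, so not leap.
Leap years: 36 − 1 = 35.

35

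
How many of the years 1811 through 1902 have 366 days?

Years divisible by 4: 1812, 1816, …, 1900 — 23 in all.
Of these, 1900 is divisible by 100 but not 400, so not leap.
Leap years: 23 − 1 = 22.

22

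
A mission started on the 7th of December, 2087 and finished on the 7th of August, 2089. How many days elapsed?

609

Day-of-year of December 7, 2087: 341.
Day-of-year of August 7, 2089: 219.
2087 has 365 days, so 365 − 341 = 24 days remain in 2087.
Full years: 2088: 366. Sum = 366.
Total: 24 + 366 + 219 = 609 days.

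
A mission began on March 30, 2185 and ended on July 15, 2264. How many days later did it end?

28961

From March 30, 2185 to March 30, 2264: 79 years, of which 19 contain a Feb 29 — 60×365 + 19×366 = 28854 days.
(2200 is not a leap year (divisible by 100 but not 400).)
March 2264: 31 − 30 = 1 day remains.
Then April (30), May (31), June (30): 30 + 31 + 30 = 91 days.
July 1–15, 2264: 15 days.
Residual: 107 days.
Total: 28961 days.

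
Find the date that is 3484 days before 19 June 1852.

5 December 1842

Count 3484 days before June 19, 1852:
From December 5, 1842 to December 5, 1851: 9 years, of which 2 contain a Feb 29 — 7×365 + 2×366 = 3287 days.
December 1851: 31 − 5 = 26 days remain.
Then January (31), February 1852 (29), March (31), April (30), May (31): 31 + 29 + 31 + 30 + 31 = 152 days.
June 1–19, 1852: 19 days.
Residual: 197 days.
Total: 3484 days.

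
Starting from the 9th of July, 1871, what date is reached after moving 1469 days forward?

the 17th of July, 1875

Count 1469 days after July 9, 1871:
Day-of-year of July 9, 1871: 190.
Day-of-year of July 17, 1875: 198.
1871 has 365 days, so 365 − 190 = 175 days remain in 1871.
Full years: 1872: 366; 1873: 365; 1874: 365. Sum = 1096.
Total: 175 + 1096 + 198 = 1469 days.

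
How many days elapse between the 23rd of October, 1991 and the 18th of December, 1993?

Day-of-year of October 23, 1991: 296.
Day-of-year of December 18, 1993: 352.
1991 has 365 days, so 365 − 296 = 69 days remain in 1991.
Full years: 1992: 366. Sum = 366.
Total: 69 + 366 + 352 = 787 days.

787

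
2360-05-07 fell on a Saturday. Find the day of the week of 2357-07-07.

Count forward from the earlier date (July 7, 2357) to the later (May 7, 2360):
Day-of-year of July 7, 2357: 188.
Day-of-year of May 7, 2360: 128.
2357 has 365 days, so 365 − 188 = 177 days remain in 2357.
Full years: 2358: 365; 2359: 365. Sum = 730.
Total: 177 + 730 + 128 = 1035 days.
1035 mod 7 = 6, so 6 days before Saturday is Sunday.

Sunday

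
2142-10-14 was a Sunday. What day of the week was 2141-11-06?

Monday

Count forward from the earlier date (November 6, 2141) to the later (October 14, 2142):
November 2141: 30 − 6 = 24 days remain.
Then 10 full months totalling 304 days.
October 1–14, 2142: 14 days.
Residual: 342 days.
Total: 342 days.
342 mod 7 = 6, so 6 days before Sunday is Monday.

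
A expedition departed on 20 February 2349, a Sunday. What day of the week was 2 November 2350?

Thursday

Day-of-year of February 20, 2349: 51.
Day-of-year of November 2, 2350: 306.
2349 has 365 days, so 365 − 51 = 314 days remain in 2349.
Total: 314 + 306 = 620 days.
620 mod 7 = 4, so 4 days after Sunday is Thursday.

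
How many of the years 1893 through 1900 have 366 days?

1

Years divisible by 4 in [1893, 1900]: 1896, 1900.
Of these, 1900 is divisible by 100 but not 400, so not leap.
Leap years: 2 − 1 = 1.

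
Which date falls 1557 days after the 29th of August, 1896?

the 4th of December, 1900

Count 1557 days after August 29, 1896:
Day-of-year of August 29, 1896: 242.
Day-of-year of December 4, 1900: 338.
1896 has 366 days, so 366 − 242 = 124 days remain in 1896.
Full years: 1897: 365; 1898: 365; 1899: 365. Sum = 1095.
Total: 124 + 1095 + 338 = 1557 days.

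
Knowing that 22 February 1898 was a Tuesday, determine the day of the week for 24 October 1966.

Day-of-year of February 22, 1898: 53.
Day-of-year of October 24, 1966: 297.
1898 has 365 days, so 365 − 53 = 312 days remain in 1898.
Full years 1899–1965: 51 common + 16 leap = 51×365 + 16×366 = 24471 days.
Total: 312 + 24471 + 297 = 25080 days.
25080 mod 7 = 6, so 6 days after Tuesday is Monday.

Monday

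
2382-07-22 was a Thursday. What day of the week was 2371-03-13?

Saturday

Count forward from the earlier date (March 13, 2371) to the later (July 22, 2382):
From March 13, 2371 to March 13, 2382: 11 years, of which 3 contain a Feb 29 — 8×365 + 3×366 = 4018 days.
March 2382: 31 − 13 = 18 days remain.
Then April (30), May (31), June (30): 30 + 31 + 30 = 91 days.
July 1–22, 2382: 22 days.
Residual: 131 days.
Total: 4149 days.
4149 mod 7 = 5, so 5 days before Thursday is Saturday.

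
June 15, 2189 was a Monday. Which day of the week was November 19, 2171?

Count forward from the earlier date (November 19, 2171) to the later (June 15, 2189):
From November 19, 2171 to November 19, 2188: 17 years, of which 5 contain a Feb 29 — 12×365 + 5×366 = 6210 days.
November 2188: 30 − 19 = 11 days remain.
Then December (31), January (31), February 2189 (28), March (31), April (30), May (31): 31 + 31 + 28 + 31 + 30 + 31 = 182 days.
June 1–15, 2189: 15 days.
Residual: 208 days.
Total: 6418 days.
6418 mod 7 = 6, so 6 days before Monday is Tuesday.

Tuesday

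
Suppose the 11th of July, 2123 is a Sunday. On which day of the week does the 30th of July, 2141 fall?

Sunday

From July 11, 2123 to July 11, 2141: 18 years, of which 5 contain a Feb 29 — 13×365 + 5×366 = 6575 days.
Within July 2141: 30 − 11 = 19 days.
Total: 6594 days.
6594 is a multiple of 7, so the 30th of July, 2141 falls on the same weekday: Sunday.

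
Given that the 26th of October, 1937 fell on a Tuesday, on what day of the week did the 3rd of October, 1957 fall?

From October 26, 1937 to October 26, 1956: 19 years, of which 5 contain a Feb 29 — 14×365 + 5×366 = 6940 days.
October 1956: 31 − 26 = 5 days remain.
Then 11 full months totalling 334 days.
October 1–3, 1957: 3 days.
Residual: 342 days.
Total: 7282 days.
7282 mod 7 = 2, so 2 days after Tuesday is Thursday.

Thursday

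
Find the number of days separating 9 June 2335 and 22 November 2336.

532

Day-of-year of June 9, 2335: 160.
Day-of-year of November 22, 2336: 327.
2335 has 365 days, so 365 − 160 = 205 days remain in 2335.
Total: 205 + 327 = 532 days.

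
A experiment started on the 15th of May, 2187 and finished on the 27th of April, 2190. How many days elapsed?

Day-of-year of May 15, 2187: 135.
Day-of-year of April 27, 2190: 117.
2187 has 365 days, so 365 − 135 = 230 days remain in 2187.
Full years: 2188: 366; 2189: 365. Sum = 731.
Total: 230 + 731 + 117 = 1078 days.

1078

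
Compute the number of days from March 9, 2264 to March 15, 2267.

1101

March 9, 2264 → March 9, 2265: 365 days.
March 9, 2265 → March 9, 2266: 365 days.
March 9, 2266 → March 9, 2267: 365 days.
Within March 2267: 15 − 9 = 6 days.
Total: 1101 days.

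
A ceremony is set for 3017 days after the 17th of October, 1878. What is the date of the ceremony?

the 20th of January, 1887

Count 3017 days after October 17, 1878:
From October 17, 1878 to October 17, 1886: 8 years, of which 2 contain a Feb 29 — 6×365 + 2×366 = 2922 days.
October 1886: 31 − 17 = 14 days remain.
Then November (30), December (31): 30 + 31 = 61 days.
January 1–20, 1887: 20 days.
Residual: 95 days.
Total: 3017 days.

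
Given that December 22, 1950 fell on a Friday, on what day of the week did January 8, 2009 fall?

Thursday

Day-of-year of December 22, 1950: 356.
Day-of-year of January 8, 2009: 8.
1950 has 365 days, so 365 − 356 = 9 days remain in 1950.
Full years 1951–2008: 43 common + 15 leap = 43×365 + 15×366 = 21185 days.
Total: 9 + 21185 + 8 = 21202 days.
21202 mod 7 = 6, so 6 days after Friday is Thursday.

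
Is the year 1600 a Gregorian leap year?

Yes

1600 is a leap year (divisible by 400).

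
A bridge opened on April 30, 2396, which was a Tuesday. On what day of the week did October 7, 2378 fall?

Count forward from the earlier date (October 7, 2378) to the later (April 30, 2396):
Day-of-year of October 7, 2378: 280.
Day-of-year of April 30, 2396: 121.
2378 has 365 days, so 365 − 280 = 85 days remain in 2378.
Full years 2379–2395: 13 common + 4 leap = 13×365 + 4×366 = 6209 days.
Total: 85 + 6209 + 121 = 6415 days.
6415 mod 7 = 3, so 3 days before Tuesday is Saturday.

Saturday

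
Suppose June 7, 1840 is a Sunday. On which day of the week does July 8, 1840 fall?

Wednesday

June 1840: 30 − 7 = 23 days remain.
July 1–8, 1840: 8 days.
Total: 23 + 8 = 31 days.
31 mod 7 = 3, so 3 days after Sunday is Wednesday.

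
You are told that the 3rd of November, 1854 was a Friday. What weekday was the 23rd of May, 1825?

Count forward from the earlier date (May 23, 1825) to the later (November 3, 1854):
From May 23, 1825 to May 23, 1854: 29 years, of which 7 contain a Feb 29 — 22×365 + 7×366 = 10592 days.
May 1854: 31 − 23 = 8 days remain.
Then June (30), July (31), August (31), September (30), October (31): 30 + 31 + 31 + 30 + 31 = 153 days.
November 1–3, 1854: 3 days.
Residual: 164 days.
Total: 10756 days.
10756 mod 7 = 4, so 4 days before Friday is Monday.

Monday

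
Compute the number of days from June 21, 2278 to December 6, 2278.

168

June 2278: 30 − 21 = 9 days remain.
Then July (31), August (31), September (30), October (31), November (30): 31 + 31 + 30 + 31 + 30 = 153 days.
December 1–6, 2278: 6 days.
Total: 9 + 153 + 6 = 168 days.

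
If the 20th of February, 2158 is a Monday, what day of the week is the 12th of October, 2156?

Count forward from the earlier date (October 12, 2156) to the later (February 20, 2158):
October 2156: 31 − 12 = 19 days remain.
Then 15 full months totalling 457 days.
February 1–20, 2158: 20 days (2158 is not a leap year).
Total: 19 + 457 + 20 = 496 days.
496 mod 7 = 6, so 6 days before Monday is Tuesday.

Tuesday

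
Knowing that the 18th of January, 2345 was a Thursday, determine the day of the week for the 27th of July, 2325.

Count forward from the earlier date (July 27, 2325) to the later (January 18, 2345):
From July 27, 2325 to July 27, 2344: 19 years, of which 5 contain a Feb 29 — 14×365 + 5×366 = 6940 days.
July 2344: 31 − 27 = 4 days remain.
Then August (31), September (30), October (31), November (30), December (31): 31 + 30 + 31 + 30 + 31 = 153 days.
January 1–18, 2345: 18 days.
Residual: 175 days.
Total: 7115 days.
7115 mod 7 = 3, so 3 days before Thursday is Monday.

Monday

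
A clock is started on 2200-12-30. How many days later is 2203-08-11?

December 30, 2200 → December 30, 2201: 365 days.
December 30, 2201 → December 30, 2202: 365 days.
December 2202: 31 − 30 = 1 day remains.
Then January (31), February 2203 (28), March (31), April (30), May (31), June (30), July (31): 31 + 28 + 31 + 30 + 31 + 30 + 31 = 212 days.
August 1–11, 2203: 11 days.
Residual: 224 days.
Total: 954 days.

954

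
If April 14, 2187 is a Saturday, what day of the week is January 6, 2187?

Count forward from the earlier date (January 6, 2187) to the later (April 14, 2187):
January 2187: 31 − 6 = 25 days remain.
Then February 2187 (28), March (31): 28 + 31 = 59 days.
April 1–14, 2187: 14 days.
Total: 25 + 59 + 14 = 98 days.
98 is a multiple of 7, so January 6, 2187 falls on the same weekday: Saturday.

Saturday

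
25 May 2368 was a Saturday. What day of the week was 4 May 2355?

Wednesday

Count forward from the earlier date (May 4, 2355) to the later (May 25, 2368):
Day-of-year of May 4, 2355: 124.
Day-of-year of May 25, 2368: 146.
2355 has 365 days, so 365 − 124 = 241 days remain in 2355.
Full years 2356–2367: 9 common + 3 leap = 9×365 + 3×366 = 4383 days.
Total: 241 + 4383 + 146 = 4770 days.
4770 mod 7 = 3, so 3 days before Saturday is Wednesday.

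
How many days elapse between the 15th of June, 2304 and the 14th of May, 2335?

11290

Day-of-year of June 15, 2304: 167.
Day-of-year of May 14, 2335: 134.
2304 has 366 days, so 366 − 167 = 199 days remain in 2304.
Full years 2305–2334: 23 common + 7 leap = 23×365 + 7×366 = 10957 days.
Total: 199 + 10957 + 134 = 11290 days.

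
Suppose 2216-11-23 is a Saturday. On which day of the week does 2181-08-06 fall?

Monday

Count forward from the earlier date (August 6, 2181) to the later (November 23, 2216):
From August 6, 2181 to August 6, 2216: 35 years, of which 8 contain a Feb 29 — 27×365 + 8×366 = 12783 days.
(2200 is not a leap year (divisible by 100 but not 400).)
August 2216: 31 − 6 = 25 days remain.
Then September (30), October (31): 30 + 31 = 61 days.
November 1–23, 2216: 23 days.
Residual: 109 days.
Total: 12892 days.
12892 mod 7 = 5, so 5 days before Saturday is Monday.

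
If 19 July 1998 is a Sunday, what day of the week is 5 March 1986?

Wednesday

Count forward from the earlier date (March 5, 1986) to the later (July 19, 1998):
From March 5, 1986 to March 5, 1998: 12 years, of which 3 contain a Feb 29 — 9×365 + 3×366 = 4383 days.
March 1998: 31 − 5 = 26 days remain.
Then April (30), May (31), June (30): 30 + 31 + 30 = 91 days.
July 1–19, 1998: 19 days.
Residual: 136 days.
Total: 4519 days.
4519 mod 7 = 4, so 4 days before Sunday is Wednesday.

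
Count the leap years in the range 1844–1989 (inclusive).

Years divisible by 4: 1844, 1848, …, 1988 — 37 in all.
Of these, 1900 is divisible by 100 but not 400, so not leap.
Leap years: 37 − 1 = 36.

36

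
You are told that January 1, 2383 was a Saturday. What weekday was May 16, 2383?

January 2383: 31 − 1 = 30 days remain.
Then February 2383 (28), March (31), April (30): 28 + 31 + 30 = 89 days.
May 1–16, 2383: 16 days.
Total: 30 + 89 + 16 = 135 days.
135 mod 7 = 2, so 2 days after Saturday is Monday.

Monday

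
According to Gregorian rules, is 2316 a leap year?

Yes

2316 is a leap year.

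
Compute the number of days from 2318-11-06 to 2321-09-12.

Day-of-year of November 6, 2318: 310.
Day-of-year of September 12, 2321: 255.
2318 has 365 days, so 365 − 310 = 55 days remain in 2318.
Full years: 2319: 365; 2320: 366. Sum = 731.
Total: 55 + 731 + 255 = 1041 days.

1041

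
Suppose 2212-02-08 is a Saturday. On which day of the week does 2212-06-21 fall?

February 2212: 29 − 8 = 21 days remain (2212 is a leap year, so February has 29 days).
Then March (31), April (30), May (31): 31 + 30 + 31 = 92 days.
June 1–21, 2212: 21 days.
Total: 21 + 92 + 21 = 134 days.
134 mod 7 = 1, so 1 day after Saturday is Sunday.

Sunday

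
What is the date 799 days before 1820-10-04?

1818-07-28

Count 799 days before October 4, 1820:
July 1818: 31 − 28 = 3 days remain.
Then 26 full months totalling 792 days.
October 1–4, 1820: 4 days.
Total: 3 + 792 + 4 = 799 days.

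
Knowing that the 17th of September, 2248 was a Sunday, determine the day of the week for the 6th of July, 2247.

Count forward from the earlier date (July 6, 2247) to the later (September 17, 2248):
Day-of-year of July 6, 2247: 187.
Day-of-year of September 17, 2248: 261.
2247 has 365 days, so 365 − 187 = 178 days remain in 2247.
Total: 178 + 261 = 439 days.
439 mod 7 = 5, so 5 days before Sunday is Tuesday.

Tuesday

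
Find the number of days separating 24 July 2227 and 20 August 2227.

July 2227: 31 − 24 = 7 days remain.
August 1–20, 2227: 20 days.
Total: 7 + 20 = 27 days.

27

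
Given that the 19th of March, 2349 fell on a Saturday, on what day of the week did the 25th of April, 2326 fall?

Count forward from the earlier date (April 25, 2326) to the later (March 19, 2349):
Day-of-year of April 25, 2326: 115.
Day-of-year of March 19, 2349: 78.
2326 has 365 days, so 365 − 115 = 250 days remain in 2326.
Full years 2327–2348: 16 common + 6 leap = 16×365 + 6×366 = 8036 days.
Total: 250 + 8036 + 78 = 8364 days.
8364 mod 7 = 6, so 6 days before Saturday is Sunday.

Sunday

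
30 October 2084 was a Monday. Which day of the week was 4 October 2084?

Wednesday

Count forward from the earlier date (October 4, 2084) to the later (October 30, 2084):
Within October 2084: 30 − 4 = 26 days.
26 mod 7 = 5, so 5 days before Monday is Wednesday.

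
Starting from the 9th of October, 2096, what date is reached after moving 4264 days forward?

the 13th of June, 2108

Count 4264 days after October 9, 2096:
From October 9, 2096 to October 9, 2107: 11 years, of which 1 contains a Feb 29 — 10×365 + 1×366 = 4016 days.
(2100 is not a leap year (divisible by 100 but not 400).)
October 2107: 31 − 9 = 22 days remain.
Then November (30), December (31), January (31), February 2108 (29), March (31), April (30), May (31): 30 + 31 + 31 + 29 + 31 + 30 + 31 = 213 days.
June 1–13, 2108: 13 days.
Residual: 248 days.
Total: 4264 days.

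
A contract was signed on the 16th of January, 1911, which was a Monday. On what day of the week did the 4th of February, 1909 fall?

Count forward from the earlier date (February 4, 1909) to the later (January 16, 1911):
February 4, 1909 → February 4, 1910: 365 days.
February 1910: 28 − 4 = 24 days remain (1910 is not a leap year, so February has 28 days).
Then 10 full months totalling 306 days.
January 1–16, 1911: 16 days.
Residual: 346 days.
Total: 711 days.
711 mod 7 = 4, so 4 days before Monday is Thursday.

Thursday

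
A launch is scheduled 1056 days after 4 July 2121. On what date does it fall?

25 May 2124

Count 1056 days after July 4, 2121:
July 4, 2121 → July 4, 2122: 365 days.
July 4, 2122 → July 4, 2123: 365 days.
July 2123: 31 − 4 = 27 days remain.
Then 9 full months totalling 274 days.
May 1–25, 2124: 25 days.
Residual: 326 days.
Total: 1056 days.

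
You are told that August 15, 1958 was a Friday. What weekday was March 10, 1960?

Thursday

August 15, 1958 → August 15, 1959: 365 days.
August 1959: 31 − 15 = 16 days remain.
Then September (30), October (31), November (30), December (31), January (31), February 1960 (29): 30 + 31 + 30 + 31 + 31 + 29 = 182 days.
March 1–10, 1960: 10 days.
Residual: 208 days.
Total: 573 days.
573 mod 7 = 6, so 6 days after Friday is Thursday.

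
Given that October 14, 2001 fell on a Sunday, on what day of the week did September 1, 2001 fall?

Count forward from the earlier date (September 1, 2001) to the later (October 14, 2001):
September 2001: 30 − 1 = 29 days remain.
October 1–14, 2001: 14 days.
Total: 29 + 14 = 43 days.
43 mod 7 = 1, so 1 day before Sunday is Saturday.

Saturday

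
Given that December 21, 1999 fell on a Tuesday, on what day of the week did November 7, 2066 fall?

From December 21, 1999 to December 21, 2065: 66 years, of which 17 contain a Feb 29 — 49×365 + 17×366 = 24107 days.
(2000 is a leap year (divisible by 400).)
December 2065: 31 − 21 = 10 days remain.
Then 10 full months totalling 304 days.
November 1–7, 2066: 7 days.
Residual: 321 days.
Total: 24428 days.
24428 mod 7 = 5, so 5 days after Tuesday is Sunday.

Sunday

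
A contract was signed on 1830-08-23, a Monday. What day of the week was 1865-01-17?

Tuesday

From August 23, 1830 to August 23, 1864: 34 years, of which 9 contain a Feb 29 — 25×365 + 9×366 = 12419 days.
August 1864: 31 − 23 = 8 days remain.
Then September (30), October (31), November (30), December (31): 30 + 31 + 30 + 31 = 122 days.
January 1–17, 1865: 17 days.
Residual: 147 days.
Total: 12566 days.
12566 mod 7 = 1, so 1 day after Monday is Tuesday.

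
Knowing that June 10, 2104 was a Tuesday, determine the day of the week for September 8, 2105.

Tuesday

June 2104: 30 − 10 = 20 days remain.
Then 14 full months totalling 427 days.
September 1–8, 2105: 8 days.
Total: 20 + 427 + 8 = 455 days.
455 is a multiple of 7, so September 8, 2105 falls on the same weekday: Tuesday.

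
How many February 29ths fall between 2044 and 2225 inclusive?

44

Years divisible by 4: 2044, 2048, …, 2224 — 46 in all.
Of these, 2100, 2200 are divisible by 100 but not 400, so not leap.
Leap years: 46 − 2 = 44.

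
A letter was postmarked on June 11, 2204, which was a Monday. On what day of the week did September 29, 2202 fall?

Wednesday

Count forward from the earlier date (September 29, 2202) to the later (June 11, 2204):
Day-of-year of September 29, 2202: 272.
Day-of-year of June 11, 2204: 163.
2202 has 365 days, so 365 − 272 = 93 days remain in 2202.
Full years: 2203: 365. Sum = 365.
Total: 93 + 365 + 163 = 621 days.
621 mod 7 = 5, so 5 days before Monday is Wednesday.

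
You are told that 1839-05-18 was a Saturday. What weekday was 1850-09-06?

Day-of-year of May 18, 1839: 138.
Day-of-year of September 6, 1850: 249.
1839 has 365 days, so 365 − 138 = 227 days remain in 1839.
Full years 1840–1849: 7 common + 3 leap = 7×365 + 3×366 = 3653 days.
Total: 227 + 3653 + 249 = 4129 days.
4129 mod 7 = 6, so 6 days after Saturday is Friday.

Friday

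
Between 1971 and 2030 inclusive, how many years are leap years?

Years divisible by 4: 1972, 1976, …, 2028 — 15 in all.
2000 is divisible by 400, so still leap.
No century exceptions apply. Count: 15.

15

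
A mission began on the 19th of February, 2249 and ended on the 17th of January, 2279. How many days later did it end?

10924

Day-of-year of February 19, 2249: 50.
Day-of-year of January 17, 2279: 17.
2249 has 365 days, so 365 − 50 = 315 days remain in 2249.
Full years 2250–2278: 22 common + 7 leap = 22×365 + 7×366 = 10592 days.
Total: 315 + 10592 + 17 = 10924 days.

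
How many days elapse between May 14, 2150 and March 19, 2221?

25876

From May 14, 2150 to May 14, 2220: 70 years, of which 17 contain a Feb 29 — 53×365 + 17×366 = 25567 days.
(2200 is not a leap year (divisible by 100 but not 400).)
May 2220: 31 − 14 = 17 days remain.
Then 9 full months totalling 273 days.
March 1–19, 2221: 19 days.
Residual: 309 days.
Total: 25876 days.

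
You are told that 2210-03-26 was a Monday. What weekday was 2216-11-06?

Wednesday

March 26, 2210 → March 26, 2211: 365 days.
March 26, 2211 → March 26, 2212: 366 days (2212 is a leap year).
March 26, 2212 → March 26, 2213: 365 days.
March 26, 2213 → March 26, 2214: 365 days.
March 26, 2214 → March 26, 2215: 365 days.
March 26, 2215 → March 26, 2216: 366 days (2216 is a leap year).
March 2216: 31 − 26 = 5 days remain.
Then April (30), May (31), June (30), July (31), August (31), September (30), October (31): 30 + 31 + 30 + 31 + 31 + 30 + 31 = 214 days.
November 1–6, 2216: 6 days.
Residual: 225 days.
Total: 2417 days.
2417 mod 7 = 2, so 2 days after Monday is Wednesday.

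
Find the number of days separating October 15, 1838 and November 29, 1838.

45

October 1838: 31 − 15 = 16 days remain.
November 1–29, 1838: 29 days.
Total: 16 + 29 = 45 days.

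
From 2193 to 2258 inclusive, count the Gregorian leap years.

Years divisible by 4: 2196, 2200, …, 2256 — 16 in all.
Of these, 2200 is divisible by 100 but not 400, so not leap.
Leap years: 16 − 1 = 15.

15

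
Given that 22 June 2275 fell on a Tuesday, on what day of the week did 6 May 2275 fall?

Count forward from the earlier date (May 6, 2275) to the later (June 22, 2275):
May 2275: 31 − 6 = 25 days remain.
June 1–22, 2275: 22 days.
Total: 25 + 22 = 47 days.
47 mod 7 = 5, so 5 days before Tuesday is Thursday.

Thursday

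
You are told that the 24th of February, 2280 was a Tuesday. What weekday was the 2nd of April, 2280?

Friday

February 2280: 29 − 24 = 5 days remain (2280 is a leap year, so February has 29 days).
Then March (31): 31 days.
April 1–2, 2280: 2 days.
Total: 5 + 31 + 2 = 38 days.
38 mod 7 = 3, so 3 days after Tuesday is Friday.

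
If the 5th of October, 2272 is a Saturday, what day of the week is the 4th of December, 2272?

Wednesday

October 2272: 31 − 5 = 26 days remain.
Then November (30): 30 days.
December 1–4, 2272: 4 days.
Total: 26 + 30 + 4 = 60 days.
60 mod 7 = 4, so 4 days after Saturday is Wednesday.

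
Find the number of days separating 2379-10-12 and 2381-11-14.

764

Day-of-year of October 12, 2379: 285.
Day-of-year of November 14, 2381: 318.
2379 has 365 days, so 365 − 285 = 80 days remain in 2379.
Full years: 2380: 366. Sum = 366.
Total: 80 + 366 + 318 = 764 days.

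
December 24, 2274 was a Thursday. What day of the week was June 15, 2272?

Saturday

Count forward from the earlier date (June 15, 2272) to the later (December 24, 2274):
Day-of-year of June 15, 2272: 167.
Day-of-year of December 24, 2274: 358.
2272 has 366 days, so 366 − 167 = 199 days remain in 2272.
Full years: 2273: 365. Sum = 365.
Total: 199 + 365 + 358 = 922 days.
922 mod 7 = 5, so 5 days before Thursday is Saturday.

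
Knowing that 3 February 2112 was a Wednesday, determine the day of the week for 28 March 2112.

February 2112: 29 − 3 = 26 days remain (2112 is a leap year, so February has 29 days).
March 1–28, 2112: 28 days.
Total: 26 + 28 = 54 days.
54 mod 7 = 5, so 5 days after Wednesday is Monday.

Monday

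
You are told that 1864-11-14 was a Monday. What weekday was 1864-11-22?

Tuesday

Within November 1864: 22 − 14 = 8 days.
8 mod 7 = 1, so 1 day after Monday is Tuesday.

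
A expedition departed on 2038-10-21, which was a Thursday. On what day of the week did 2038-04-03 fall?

Saturday

Count forward from the earlier date (April 3, 2038) to the later (October 21, 2038):
April 2038: 30 − 3 = 27 days remain.
Then May (31), June (30), July (31), August (31), September (30): 31 + 30 + 31 + 31 + 30 = 153 days.
October 1–21, 2038: 21 days.
Total: 27 + 153 + 21 = 201 days.
201 mod 7 = 5, so 5 days before Thursday is Saturday.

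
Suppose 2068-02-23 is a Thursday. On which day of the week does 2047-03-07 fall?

Thursday

Count forward from the earlier date (March 7, 2047) to the later (February 23, 2068):
From March 7, 2047 to March 7, 2067: 20 years, of which 5 contain a Feb 29 — 15×365 + 5×366 = 7305 days.
March 2067: 31 − 7 = 24 days remain.
Then 10 full months totalling 306 days.
February 1–23, 2068: 23 days (2068 is a leap year).
Residual: 353 days.
Total: 7658 days.
7658 is a multiple of 7, so 2047-03-07 falls on the same weekday: Thursday.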